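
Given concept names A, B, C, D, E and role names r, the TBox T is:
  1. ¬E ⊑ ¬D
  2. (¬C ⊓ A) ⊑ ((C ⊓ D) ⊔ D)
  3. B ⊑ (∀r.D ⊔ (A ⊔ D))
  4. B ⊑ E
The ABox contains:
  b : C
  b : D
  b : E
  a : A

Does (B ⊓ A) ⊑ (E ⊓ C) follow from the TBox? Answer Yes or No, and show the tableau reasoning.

1. (B ⊓ A) ⊑ (E ⊓ C)  ⇔  ((B ⊓ A) ⊓ (¬E ⊔ ¬C)) unsat w.r.t. T
   apply at x₀: B⊑(∀r.D ⊔ (A ⊔ D)); B⊑E
   open: L(x₀) ⊇ {A, B, D, E, ¬C, …}
2. Hence (B ⊓ A) ⊑ (E ⊓ C): not entailed.

No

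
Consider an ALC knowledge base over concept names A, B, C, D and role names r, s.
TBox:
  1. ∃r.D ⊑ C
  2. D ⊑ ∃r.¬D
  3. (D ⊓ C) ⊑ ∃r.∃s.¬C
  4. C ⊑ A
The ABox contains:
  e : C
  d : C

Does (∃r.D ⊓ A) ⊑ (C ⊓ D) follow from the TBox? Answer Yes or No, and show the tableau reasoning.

1. (∃r.D ⊓ A) ⊑ (C ⊓ D)  ⇔  ((∃r.D ⊓ A) ⊓ (¬C ⊔ ¬D)) unsat w.r.t. T
   apply at x₀: ∃r.D⊑C
   open: L(x₀) ⊇ {A, C, ¬D, ∃r.D} (+ ∃-successors)
2. Hence (∃r.D ⊓ A) ⊑ (C ⊓ D): not entailed.

No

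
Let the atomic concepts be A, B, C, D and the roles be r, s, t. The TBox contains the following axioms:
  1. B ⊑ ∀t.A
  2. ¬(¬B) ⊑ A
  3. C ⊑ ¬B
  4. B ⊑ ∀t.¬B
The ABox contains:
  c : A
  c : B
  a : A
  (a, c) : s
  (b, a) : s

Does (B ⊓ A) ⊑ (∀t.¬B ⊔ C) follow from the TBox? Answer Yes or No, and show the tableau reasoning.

1. (B ⊓ A) ⊑ (∀t.¬B ⊔ C)  ⇔  ((B ⊓ A) ⊓ (∃t.B ⊓ ¬C)) unsat w.r.t. T
   all branches close; clash {B, ¬B} at an ∃-successor
2. Hence (B ⊓ A) ⊑ (∀t.¬B ⊔ C): entailed.

Yes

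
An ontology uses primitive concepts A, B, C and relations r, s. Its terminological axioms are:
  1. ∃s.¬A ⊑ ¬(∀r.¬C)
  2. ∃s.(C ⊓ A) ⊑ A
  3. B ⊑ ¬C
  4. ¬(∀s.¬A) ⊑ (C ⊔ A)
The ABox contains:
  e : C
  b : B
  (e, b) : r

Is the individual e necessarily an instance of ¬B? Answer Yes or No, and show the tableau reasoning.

Yes

1. e : ¬B?  L(e) = {C} ∪ {B}
   clash {C, ¬C} at e — e ∈ ¬B
2. Hence e : ¬B: entailed.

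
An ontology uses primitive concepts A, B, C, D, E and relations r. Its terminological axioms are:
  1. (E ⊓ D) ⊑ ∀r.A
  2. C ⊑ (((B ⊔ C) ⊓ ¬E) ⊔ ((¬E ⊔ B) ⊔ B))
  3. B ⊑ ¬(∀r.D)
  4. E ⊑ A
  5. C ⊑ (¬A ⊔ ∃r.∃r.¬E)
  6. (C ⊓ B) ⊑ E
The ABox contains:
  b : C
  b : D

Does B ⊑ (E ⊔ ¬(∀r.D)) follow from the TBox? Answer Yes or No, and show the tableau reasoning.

1. B ⊑ (E ⊔ ¬(∀r.D))  ⇔  (B ⊓ (¬E ⊓ ∀r.D)) unsat w.r.t. T
   all branches close; clash {E, ¬E} at x₀
2. Hence B ⊑ (E ⊔ ¬(∀r.D)): entailed.

Yes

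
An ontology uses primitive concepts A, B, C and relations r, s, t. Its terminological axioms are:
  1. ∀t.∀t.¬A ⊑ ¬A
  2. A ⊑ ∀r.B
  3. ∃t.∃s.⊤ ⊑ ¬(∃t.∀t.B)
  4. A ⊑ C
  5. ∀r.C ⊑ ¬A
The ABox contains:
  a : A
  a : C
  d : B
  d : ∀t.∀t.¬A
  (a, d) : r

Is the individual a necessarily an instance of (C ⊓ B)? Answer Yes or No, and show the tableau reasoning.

1. a : (C ⊓ B)?  L(a) = {A, C} ∪ {(¬C ⊔ ¬B)}
   apply at a: A⊑∀r.B
   open: L(a) ⊇ {A, C, ¬B, ∀r.B, ∀t.∀s.⊥, …} (+ ∃-successors) — a ∉ (C ⊓ B) possible
2. Hence a : (C ⊓ B): not entailed.

No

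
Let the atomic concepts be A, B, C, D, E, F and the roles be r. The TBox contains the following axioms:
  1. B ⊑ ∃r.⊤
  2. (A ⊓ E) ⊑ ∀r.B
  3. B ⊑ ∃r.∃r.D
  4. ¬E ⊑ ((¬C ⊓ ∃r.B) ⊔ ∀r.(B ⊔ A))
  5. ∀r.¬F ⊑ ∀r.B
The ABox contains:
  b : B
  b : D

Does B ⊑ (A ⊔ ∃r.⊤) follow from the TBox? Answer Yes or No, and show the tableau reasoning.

Yes

1. B ⊑ (A ⊔ ∃r.⊤)  ⇔  (B ⊓ (¬A ⊓ ∀r.⊥)) unsat w.r.t. T
   all branches close; clash ⊥ at an ∃-successor
2. Hence B ⊑ (A ⊔ ∃r.⊤): entailed.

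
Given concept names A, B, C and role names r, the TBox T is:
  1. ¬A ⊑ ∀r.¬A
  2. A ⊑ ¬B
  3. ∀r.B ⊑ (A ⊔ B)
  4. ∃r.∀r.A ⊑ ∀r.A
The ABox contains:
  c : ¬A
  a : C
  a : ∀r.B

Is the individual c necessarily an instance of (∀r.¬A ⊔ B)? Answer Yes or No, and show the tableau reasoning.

Yes

1. c : (∀r.¬A ⊔ B)?  L(c) = {¬A} ∪ {(∃r.A ⊓ ¬B)}
   clash {B, ¬B} at c — c ∈ (∀r.¬A ⊔ B)
2. Hence c : (∀r.¬A ⊔ B): entailed.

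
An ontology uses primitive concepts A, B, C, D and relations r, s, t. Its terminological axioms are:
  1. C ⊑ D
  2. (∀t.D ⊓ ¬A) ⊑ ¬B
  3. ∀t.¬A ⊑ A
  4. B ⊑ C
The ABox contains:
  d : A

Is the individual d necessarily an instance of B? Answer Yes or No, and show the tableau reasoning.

1. d : B?  L(d) = {A} ∪ {¬B}
   open: L(d) ⊇ {A, ¬B, ¬C} — d ∉ B possible
2. Hence d : B: not entailed.

No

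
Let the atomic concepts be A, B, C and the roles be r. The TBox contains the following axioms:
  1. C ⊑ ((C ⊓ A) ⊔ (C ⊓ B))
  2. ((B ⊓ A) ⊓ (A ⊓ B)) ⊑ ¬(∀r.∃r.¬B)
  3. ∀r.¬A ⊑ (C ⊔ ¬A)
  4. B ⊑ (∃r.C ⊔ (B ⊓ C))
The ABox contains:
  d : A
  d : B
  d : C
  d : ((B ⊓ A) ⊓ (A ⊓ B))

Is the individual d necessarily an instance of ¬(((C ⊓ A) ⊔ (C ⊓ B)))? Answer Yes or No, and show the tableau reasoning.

1. d : ¬(((C ⊓ A) ⊔ (C ⊓ B)))?  L(d) = {A, B, C, ((B ⊓ A) ⊓ (A ⊓ B))} ∪ {((C ⊓ A) ⊔ (C ⊓ B))}
   apply at d: ((B ⊓ A) ⊓ (A ⊓ B))⊑¬(∀r.∃r.¬B); B⊑(∃r.C ⊔ (B ⊓ C))
   open: L(d) ⊇ {A, B, C, ∃r.A, ∃r.C, …} (+ ∃-successors) — d ∉ ¬(((C ⊓ A) ⊔ (C ⊓ B))) possible
2. Hence d : ¬(((C ⊓ A) ⊔ (C ⊓ B))): not entailed.

No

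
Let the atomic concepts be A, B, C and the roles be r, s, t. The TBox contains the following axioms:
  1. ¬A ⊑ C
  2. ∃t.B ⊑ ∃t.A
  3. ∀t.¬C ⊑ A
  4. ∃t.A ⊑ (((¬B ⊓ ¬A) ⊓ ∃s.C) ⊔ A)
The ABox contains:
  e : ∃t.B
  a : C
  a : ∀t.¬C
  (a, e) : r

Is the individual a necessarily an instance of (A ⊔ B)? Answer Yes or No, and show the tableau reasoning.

1. a : (A ⊔ B)?  L(a) = {C, ∀t.¬C} ∪ {(¬A ⊓ ¬B)}
   clash {A, ¬A} at a — a ∈ (A ⊔ B)
2. Hence a : (A ⊔ B): entailed.

Yes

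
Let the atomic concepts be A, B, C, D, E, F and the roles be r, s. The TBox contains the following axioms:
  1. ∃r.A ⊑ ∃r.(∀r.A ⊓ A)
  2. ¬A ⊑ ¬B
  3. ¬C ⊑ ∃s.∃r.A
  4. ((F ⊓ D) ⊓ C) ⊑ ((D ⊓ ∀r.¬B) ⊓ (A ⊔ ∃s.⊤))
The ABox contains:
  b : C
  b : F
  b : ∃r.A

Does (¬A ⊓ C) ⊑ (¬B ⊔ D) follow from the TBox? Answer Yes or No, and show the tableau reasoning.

1. (¬A ⊓ C) ⊑ (¬B ⊔ D)  ⇔  ((¬A ⊓ C) ⊓ (B ⊓ ¬D)) unsat w.r.t. T
   all branches close; clash {B, ¬B} at x₀
2. Hence (¬A ⊓ C) ⊑ (¬B ⊔ D): entailed.

Yes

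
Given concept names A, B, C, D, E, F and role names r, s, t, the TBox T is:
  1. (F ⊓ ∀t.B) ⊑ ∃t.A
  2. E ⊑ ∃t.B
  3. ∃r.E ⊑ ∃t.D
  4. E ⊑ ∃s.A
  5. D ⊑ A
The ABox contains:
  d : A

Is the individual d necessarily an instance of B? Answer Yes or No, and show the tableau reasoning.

1. d : B?  L(d) = {A} ∪ {¬B}
   open: L(d) ⊇ {A, ¬B, ¬E, ¬F, ∀r.¬E} — d ∉ B possible
2. Hence d : B: not entailed.

No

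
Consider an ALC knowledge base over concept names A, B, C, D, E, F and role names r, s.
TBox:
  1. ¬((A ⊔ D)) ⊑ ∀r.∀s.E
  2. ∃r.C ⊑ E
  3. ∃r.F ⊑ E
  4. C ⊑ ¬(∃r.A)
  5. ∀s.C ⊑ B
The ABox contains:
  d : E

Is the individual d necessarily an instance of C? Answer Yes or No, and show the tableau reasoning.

1. d : C?  L(d) = {E} ∪ {¬C}
   open: L(d) ⊇ {A, E, ¬C, ∃s.¬C} (+ ∃-successors) — d ∉ C possible
2. Hence d : C: not entailed.

No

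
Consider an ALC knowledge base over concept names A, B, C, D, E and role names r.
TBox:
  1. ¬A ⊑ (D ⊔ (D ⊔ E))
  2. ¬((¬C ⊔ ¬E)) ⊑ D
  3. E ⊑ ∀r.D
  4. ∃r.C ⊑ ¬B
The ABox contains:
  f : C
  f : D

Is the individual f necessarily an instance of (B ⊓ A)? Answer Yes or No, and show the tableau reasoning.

No

1. f : (B ⊓ A)?  L(f) = {C, D} ∪ {(¬B ⊔ ¬A)}
   open: L(f) ⊇ {A, C, D, ¬B, ¬E} — f ∉ (B ⊓ A) possible
2. Hence f : (B ⊓ A): not entailed.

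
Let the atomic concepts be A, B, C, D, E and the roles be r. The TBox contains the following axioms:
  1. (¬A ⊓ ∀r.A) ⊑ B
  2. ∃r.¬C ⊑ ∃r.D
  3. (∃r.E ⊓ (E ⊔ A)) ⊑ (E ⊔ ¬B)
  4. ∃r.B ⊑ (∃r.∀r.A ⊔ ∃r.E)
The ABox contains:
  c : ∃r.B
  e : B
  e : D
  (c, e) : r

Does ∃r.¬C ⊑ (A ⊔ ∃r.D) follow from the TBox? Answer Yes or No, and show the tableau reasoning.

Yes

1. ∃r.¬C ⊑ (A ⊔ ∃r.D)  ⇔  (∃r.¬C ⊓ (¬A ⊓ ∀r.¬D)) unsat w.r.t. T
   all branches close; clash {B, ¬B} at x₀
2. Hence ∃r.¬C ⊑ (A ⊔ ∃r.D): entailed.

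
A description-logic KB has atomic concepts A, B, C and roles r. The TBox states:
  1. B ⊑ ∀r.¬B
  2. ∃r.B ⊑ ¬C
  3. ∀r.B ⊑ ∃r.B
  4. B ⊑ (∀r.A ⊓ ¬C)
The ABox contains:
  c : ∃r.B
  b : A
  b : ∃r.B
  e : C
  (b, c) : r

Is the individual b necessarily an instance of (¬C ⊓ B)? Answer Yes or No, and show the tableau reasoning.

No

1. b : (¬C ⊓ B)?  L(b) = {A, ∃r.B} ∪ {(C ⊔ ¬B)}
   apply at b: ∃r.B⊑¬C
   open: L(b) ⊇ {A, ¬B, ¬C, ∃r.B} (+ ∃-successors) — b ∉ (¬C ⊓ B) possible
2. Hence b : (¬C ⊓ B): not entailed.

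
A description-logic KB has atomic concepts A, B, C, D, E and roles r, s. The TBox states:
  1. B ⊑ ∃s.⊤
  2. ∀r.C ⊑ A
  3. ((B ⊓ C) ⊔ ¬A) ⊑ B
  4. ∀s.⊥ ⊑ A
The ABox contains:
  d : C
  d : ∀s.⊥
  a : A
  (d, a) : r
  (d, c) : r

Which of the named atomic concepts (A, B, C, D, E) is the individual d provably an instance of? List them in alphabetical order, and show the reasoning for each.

{A, C}

1. d : A?  L(d) = {C, ∀s.⊥} ∪ {¬A}
   clash {A, ¬A} at d — d ∈ A
2. d : B?  L(d) = {C, ∀s.⊥} ∪ {¬B}
   apply at d: ∀s.⊥⊑A
   open: L(d) ⊇ {A, C, ¬B, ∀s.⊥} — d ∉ B possible
3. d : C?  L(d) = {C, ∀s.⊥} ∪ {¬C}
   clash {C, ¬C} at d — d ∈ C
4. d : D?  L(d) = {C, ∀s.⊥} ∪ {¬D}
   apply at d: ∀s.⊥⊑A
   open: L(d) ⊇ {A, C, ¬B, ¬D, ∀s.⊥} — d ∉ D possible
5. d : E?  L(d) = {C, ∀s.⊥} ∪ {¬E}
   apply at d: ∀s.⊥⊑A
   open: L(d) ⊇ {A, C, ¬B, ¬E, ∀s.⊥} — d ∉ E possible
6. Entailed for d: {A, C}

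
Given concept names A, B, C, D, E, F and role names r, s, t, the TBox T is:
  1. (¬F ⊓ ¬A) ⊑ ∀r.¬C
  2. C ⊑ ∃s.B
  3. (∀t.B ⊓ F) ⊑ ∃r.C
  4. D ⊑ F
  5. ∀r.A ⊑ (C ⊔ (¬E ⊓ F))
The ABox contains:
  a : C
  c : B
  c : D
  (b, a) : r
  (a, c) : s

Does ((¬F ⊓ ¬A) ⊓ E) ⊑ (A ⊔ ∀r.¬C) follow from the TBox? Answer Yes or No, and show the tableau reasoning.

1. ((¬F ⊓ ¬A) ⊓ E) ⊑ (A ⊔ ∀r.¬C)  ⇔  (((¬F ⊓ ¬A) ⊓ E) ⊓ (¬A ⊓ ∃r.C)) unsat w.r.t. T
   all branches close; clash {F, ¬F} at x₀
2. Hence ((¬F ⊓ ¬A) ⊓ E) ⊑ (A ⊔ ∀r.¬C): entailed.

Yes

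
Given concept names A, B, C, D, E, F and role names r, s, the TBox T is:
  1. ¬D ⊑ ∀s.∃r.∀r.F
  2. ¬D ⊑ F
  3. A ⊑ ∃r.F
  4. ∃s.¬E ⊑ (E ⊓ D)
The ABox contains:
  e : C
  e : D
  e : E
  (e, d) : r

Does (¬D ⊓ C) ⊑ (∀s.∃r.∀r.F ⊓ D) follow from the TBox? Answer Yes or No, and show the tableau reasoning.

No

1. (¬D ⊓ C) ⊑ (∀s.∃r.∀r.F ⊓ D)  ⇔  ((¬D ⊓ C) ⊓ (∃s.∀r.∃r.¬F ⊔ ¬D)) unsat w.r.t. T
   apply at x₀: ¬D⊑∀s.∃r.∀r.F; ¬D⊑F
   open: L(x₀) ⊇ {C, F, ¬A, ¬D, ∀s.E, …}
2. Hence (¬D ⊓ C) ⊑ (∀s.∃r.∀r.F ⊓ D): not entailed.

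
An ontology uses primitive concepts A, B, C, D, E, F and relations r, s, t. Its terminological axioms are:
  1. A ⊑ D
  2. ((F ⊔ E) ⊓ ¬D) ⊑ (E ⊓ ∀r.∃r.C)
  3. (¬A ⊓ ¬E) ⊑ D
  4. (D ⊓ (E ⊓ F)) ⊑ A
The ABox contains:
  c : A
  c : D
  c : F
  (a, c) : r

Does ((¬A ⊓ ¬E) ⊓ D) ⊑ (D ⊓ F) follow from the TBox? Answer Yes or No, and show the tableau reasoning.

1. ((¬A ⊓ ¬E) ⊓ D) ⊑ (D ⊓ F)  ⇔  (((¬A ⊓ ¬E) ⊓ D) ⊓ (¬D ⊔ ¬F)) unsat w.r.t. T
   open: L(x₀) ⊇ {D, ¬A, ¬E, ¬F}
2. Hence ((¬A ⊓ ¬E) ⊓ D) ⊑ (D ⊓ F): not entailed.

No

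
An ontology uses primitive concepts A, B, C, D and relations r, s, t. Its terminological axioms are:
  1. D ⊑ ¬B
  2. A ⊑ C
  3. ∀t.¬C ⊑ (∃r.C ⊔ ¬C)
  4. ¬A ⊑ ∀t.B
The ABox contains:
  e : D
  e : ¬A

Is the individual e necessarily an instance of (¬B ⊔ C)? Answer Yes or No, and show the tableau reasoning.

Yes

1. e : (¬B ⊔ C)?  L(e) = {D, ¬A} ∪ {(B ⊓ ¬C)}
   clash {B, ¬B} at e — e ∈ (¬B ⊔ C)
2. Hence e : (¬B ⊔ C): entailed.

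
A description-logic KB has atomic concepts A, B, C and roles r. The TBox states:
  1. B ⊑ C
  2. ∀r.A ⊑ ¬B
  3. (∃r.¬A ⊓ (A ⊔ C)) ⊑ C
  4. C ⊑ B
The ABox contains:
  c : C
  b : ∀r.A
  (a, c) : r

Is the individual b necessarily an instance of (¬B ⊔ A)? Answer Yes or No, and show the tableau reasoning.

Yes

1. b : (¬B ⊔ A)?  L(b) = {∀r.A} ∪ {(B ⊓ ¬A)}
   clash {B, ¬B} at b — b ∈ (¬B ⊔ A)
2. Hence b : (¬B ⊔ A): entailed.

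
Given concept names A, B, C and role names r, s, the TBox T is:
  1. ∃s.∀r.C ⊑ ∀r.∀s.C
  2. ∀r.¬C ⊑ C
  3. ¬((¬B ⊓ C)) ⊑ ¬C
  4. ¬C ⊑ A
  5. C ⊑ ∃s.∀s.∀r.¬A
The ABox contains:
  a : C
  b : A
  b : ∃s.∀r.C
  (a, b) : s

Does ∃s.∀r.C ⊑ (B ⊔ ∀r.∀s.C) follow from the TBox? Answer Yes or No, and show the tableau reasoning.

1. ∃s.∀r.C ⊑ (B ⊔ ∀r.∀s.C)  ⇔  (∃s.∀r.C ⊓ (¬B ⊓ ∃r.∃s.¬C)) unsat w.r.t. T
   all branches close; clash {C, ¬C} at x₀
2. Hence ∃s.∀r.C ⊑ (B ⊔ ∀r.∀s.C): entailed.

Yes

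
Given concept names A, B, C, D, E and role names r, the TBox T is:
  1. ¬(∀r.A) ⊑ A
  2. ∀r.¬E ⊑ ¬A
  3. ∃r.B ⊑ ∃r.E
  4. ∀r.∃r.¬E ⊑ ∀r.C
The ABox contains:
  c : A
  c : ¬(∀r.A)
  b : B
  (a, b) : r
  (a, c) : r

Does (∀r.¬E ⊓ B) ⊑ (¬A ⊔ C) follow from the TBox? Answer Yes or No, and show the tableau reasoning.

1. (∀r.¬E ⊓ B) ⊑ (¬A ⊔ C)  ⇔  ((∀r.¬E ⊓ B) ⊓ (A ⊓ ¬C)) unsat w.r.t. T
   all branches close; clash {A, ¬A} at x₀
2. Hence (∀r.¬E ⊓ B) ⊑ (¬A ⊔ C): entailed.

Yes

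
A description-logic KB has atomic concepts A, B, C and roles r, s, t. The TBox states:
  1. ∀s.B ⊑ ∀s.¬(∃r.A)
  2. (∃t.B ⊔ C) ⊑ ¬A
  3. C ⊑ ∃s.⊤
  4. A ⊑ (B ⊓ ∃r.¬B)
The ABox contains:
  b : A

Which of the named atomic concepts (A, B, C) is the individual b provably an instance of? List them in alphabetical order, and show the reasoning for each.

1. b : A?  L(b) = {A} ∪ {¬A}
   clash {A, ¬A} at b — b ∈ A
2. b : B?  L(b) = {A} ∪ {¬B}
   clash {A, ¬A} at b — b ∈ B
3. b : C?  L(b) = {A} ∪ {¬C}
   apply at b: A⊑(B ⊓ ∃r.¬B)
   open: L(b) ⊇ {A, B, ¬C, ∀t.¬B, ∃r.¬B, …} (+ ∃-successors) — b ∉ C possible
4. Entailed for b: {A, B}

{A, B}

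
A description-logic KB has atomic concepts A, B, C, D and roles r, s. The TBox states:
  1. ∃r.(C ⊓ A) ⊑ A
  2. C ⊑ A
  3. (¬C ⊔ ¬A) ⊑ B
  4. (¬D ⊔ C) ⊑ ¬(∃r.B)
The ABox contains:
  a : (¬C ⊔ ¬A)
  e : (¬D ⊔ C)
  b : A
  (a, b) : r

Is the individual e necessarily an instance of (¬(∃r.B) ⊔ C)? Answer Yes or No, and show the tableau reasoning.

1. e : (¬(∃r.B) ⊔ C)?  L(e) = {(¬D ⊔ C)} ∪ {(∃r.B ⊓ ¬C)}
   clash {C, ¬C} at e — e ∈ (¬(∃r.B) ⊔ C)
2. Hence e : (¬(∃r.B) ⊔ C): entailed.

Yes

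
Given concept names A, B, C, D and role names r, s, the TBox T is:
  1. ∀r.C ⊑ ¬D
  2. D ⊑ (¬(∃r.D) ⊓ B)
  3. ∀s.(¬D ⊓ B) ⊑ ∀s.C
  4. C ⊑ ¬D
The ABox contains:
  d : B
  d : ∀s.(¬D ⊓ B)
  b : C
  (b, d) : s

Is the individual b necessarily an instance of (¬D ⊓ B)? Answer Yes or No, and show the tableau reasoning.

1. b : (¬D ⊓ B)?  L(b) = {C} ∪ {(D ⊔ ¬B)}
   apply at b: C⊑¬D
   open: L(b) ⊇ {C, ¬B, ¬D, ∃s.(D ⊔ ¬B)} (+ ∃-successors) — b ∉ (¬D ⊓ B) possible
2. Hence b : (¬D ⊓ B): not entailed.

No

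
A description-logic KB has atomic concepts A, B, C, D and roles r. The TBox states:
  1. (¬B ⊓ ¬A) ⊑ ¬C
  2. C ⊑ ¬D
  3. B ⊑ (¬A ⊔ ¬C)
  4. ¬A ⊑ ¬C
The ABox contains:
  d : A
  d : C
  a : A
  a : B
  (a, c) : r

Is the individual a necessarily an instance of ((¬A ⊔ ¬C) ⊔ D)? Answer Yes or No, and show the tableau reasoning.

1. a : ((¬A ⊔ ¬C) ⊔ D)?  L(a) = {A, B} ∪ {((A ⊓ C) ⊓ ¬D)}
   clash {C, ¬C} at a — a ∈ ((¬A ⊔ ¬C) ⊔ D)
2. Hence a : ((¬A ⊔ ¬C) ⊔ D): entailed.

Yes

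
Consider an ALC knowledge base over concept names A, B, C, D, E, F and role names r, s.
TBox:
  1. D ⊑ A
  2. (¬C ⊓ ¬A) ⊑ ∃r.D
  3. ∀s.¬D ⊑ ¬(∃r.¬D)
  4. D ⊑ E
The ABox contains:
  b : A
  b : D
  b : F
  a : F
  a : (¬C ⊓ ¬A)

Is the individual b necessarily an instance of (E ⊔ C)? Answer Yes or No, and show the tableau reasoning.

1. b : (E ⊔ C)?  L(b) = {A, D, F} ∪ {(¬E ⊓ ¬C)}
   clash {E, ¬E} at b — b ∈ (E ⊔ C)
2. Hence b : (E ⊔ C): entailed.

Yes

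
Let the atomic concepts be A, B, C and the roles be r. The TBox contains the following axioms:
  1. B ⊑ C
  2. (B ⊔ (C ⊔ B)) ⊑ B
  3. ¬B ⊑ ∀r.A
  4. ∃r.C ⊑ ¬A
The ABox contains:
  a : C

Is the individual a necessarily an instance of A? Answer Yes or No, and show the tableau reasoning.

No

1. a : A?  L(a) = {C} ∪ {¬A}
   open: L(a) ⊇ {B, C, ¬A} — a ∉ A possible
2. Hence a : A: not entailed.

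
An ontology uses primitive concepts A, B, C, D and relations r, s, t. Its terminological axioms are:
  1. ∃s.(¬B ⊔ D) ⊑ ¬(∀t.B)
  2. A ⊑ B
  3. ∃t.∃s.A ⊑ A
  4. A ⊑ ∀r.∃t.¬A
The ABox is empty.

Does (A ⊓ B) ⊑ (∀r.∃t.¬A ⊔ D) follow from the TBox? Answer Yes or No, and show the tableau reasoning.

1. (A ⊓ B) ⊑ (∀r.∃t.¬A ⊔ D)  ⇔  ((A ⊓ B) ⊓ (∃r.∀t.A ⊓ ¬D)) unsat w.r.t. T
   all branches close; clash {B, ¬B} at an ∃-successor
2. Hence (A ⊓ B) ⊑ (∀r.∃t.¬A ⊔ D): entailed.

Yes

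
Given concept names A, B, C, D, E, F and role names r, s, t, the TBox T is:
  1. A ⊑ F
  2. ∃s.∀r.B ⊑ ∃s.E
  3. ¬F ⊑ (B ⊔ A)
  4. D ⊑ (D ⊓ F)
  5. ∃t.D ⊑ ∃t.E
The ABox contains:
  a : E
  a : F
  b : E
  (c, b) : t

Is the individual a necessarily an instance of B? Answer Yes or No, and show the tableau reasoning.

1. a : B?  L(a) = {E, F} ∪ {¬B}
   open: L(a) ⊇ {E, F, ¬B, ¬D, ∀s.∃r.¬B, …} — a ∉ B possible
2. Hence a : B: not entailed.

No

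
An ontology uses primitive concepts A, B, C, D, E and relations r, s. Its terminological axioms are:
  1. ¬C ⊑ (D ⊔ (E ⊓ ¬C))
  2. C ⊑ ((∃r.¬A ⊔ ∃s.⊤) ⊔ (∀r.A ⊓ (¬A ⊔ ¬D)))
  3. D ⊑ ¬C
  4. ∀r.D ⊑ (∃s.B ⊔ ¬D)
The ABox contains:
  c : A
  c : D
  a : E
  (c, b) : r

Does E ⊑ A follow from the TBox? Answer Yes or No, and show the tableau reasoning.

No

1. E ⊑ A  ⇔  (E ⊓ ¬A) unsat w.r.t. T
   open: L(x₀) ⊇ {C, E, ¬A, ¬D, ∃r.¬A, …} (+ ∃-successors)
2. Hence E ⊑ A: not entailed.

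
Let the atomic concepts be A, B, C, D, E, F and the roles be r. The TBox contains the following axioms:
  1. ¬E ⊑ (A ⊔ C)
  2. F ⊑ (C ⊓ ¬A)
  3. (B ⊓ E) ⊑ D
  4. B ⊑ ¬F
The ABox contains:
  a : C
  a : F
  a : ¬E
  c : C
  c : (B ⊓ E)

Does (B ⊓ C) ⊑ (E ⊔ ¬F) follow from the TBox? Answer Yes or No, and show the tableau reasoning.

1. (B ⊓ C) ⊑ (E ⊔ ¬F)  ⇔  ((B ⊓ C) ⊓ (¬E ⊓ F)) unsat w.r.t. T
   all branches close; clash {F, ¬F} at x₀
2. Hence (B ⊓ C) ⊑ (E ⊔ ¬F): entailed.

Yes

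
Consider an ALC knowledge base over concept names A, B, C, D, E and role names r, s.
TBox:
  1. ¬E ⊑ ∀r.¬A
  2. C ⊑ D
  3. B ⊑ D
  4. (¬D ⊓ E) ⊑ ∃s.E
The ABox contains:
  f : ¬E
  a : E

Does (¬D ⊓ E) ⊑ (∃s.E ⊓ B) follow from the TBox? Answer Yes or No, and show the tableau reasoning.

No

1. (¬D ⊓ E) ⊑ (∃s.E ⊓ B)  ⇔  ((¬D ⊓ E) ⊓ (∀s.¬E ⊔ ¬B)) unsat w.r.t. T
   apply at x₀: (¬D ⊓ E)⊑∃s.E
   open: L(x₀) ⊇ {E, ¬B, ¬C, ¬D, ∃s.E} (+ ∃-successors)
2. Hence (¬D ⊓ E) ⊑ (∃s.E ⊓ B): not entailed.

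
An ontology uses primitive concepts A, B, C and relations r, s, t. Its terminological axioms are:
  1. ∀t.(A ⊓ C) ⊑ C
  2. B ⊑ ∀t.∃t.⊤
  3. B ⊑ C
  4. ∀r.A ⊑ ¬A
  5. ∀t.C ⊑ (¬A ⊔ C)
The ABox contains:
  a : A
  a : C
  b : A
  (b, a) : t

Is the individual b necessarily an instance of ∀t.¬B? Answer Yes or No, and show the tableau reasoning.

1. b : ∀t.¬B?  L(b) = {A} ∪ {∃t.B}
   open: L(b) ⊇ {A, ¬B, ∃r.¬A, ∃t.(¬A ⊔ ¬C), ∃t.B, …} (+ ∃-successors) — b ∉ ∀t.¬B possible
2. Hence b : ∀t.¬B: not entailed.

No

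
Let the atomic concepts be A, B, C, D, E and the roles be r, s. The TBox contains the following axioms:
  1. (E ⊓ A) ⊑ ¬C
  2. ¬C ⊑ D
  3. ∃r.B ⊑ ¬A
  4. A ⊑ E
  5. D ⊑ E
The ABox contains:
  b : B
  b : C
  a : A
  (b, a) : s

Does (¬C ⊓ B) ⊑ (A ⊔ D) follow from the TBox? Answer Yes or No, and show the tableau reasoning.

Yes

1. (¬C ⊓ B) ⊑ (A ⊔ D)  ⇔  ((¬C ⊓ B) ⊓ (¬A ⊓ ¬D)) unsat w.r.t. T
   all branches close; clash {D, ¬D} at x₀
2. Hence (¬C ⊓ B) ⊑ (A ⊔ D): entailed.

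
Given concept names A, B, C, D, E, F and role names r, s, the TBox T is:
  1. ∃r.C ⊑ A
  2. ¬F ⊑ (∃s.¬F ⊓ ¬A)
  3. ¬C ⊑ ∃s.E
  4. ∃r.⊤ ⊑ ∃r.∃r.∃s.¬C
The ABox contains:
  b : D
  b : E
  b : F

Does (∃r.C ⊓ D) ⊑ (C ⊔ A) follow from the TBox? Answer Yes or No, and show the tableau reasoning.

1. (∃r.C ⊓ D) ⊑ (C ⊔ A)  ⇔  ((∃r.C ⊓ D) ⊓ (¬C ⊓ ¬A)) unsat w.r.t. T
   all branches close; clash {A, ¬A} at x₀
2. Hence (∃r.C ⊓ D) ⊑ (C ⊔ A): entailed.

Yes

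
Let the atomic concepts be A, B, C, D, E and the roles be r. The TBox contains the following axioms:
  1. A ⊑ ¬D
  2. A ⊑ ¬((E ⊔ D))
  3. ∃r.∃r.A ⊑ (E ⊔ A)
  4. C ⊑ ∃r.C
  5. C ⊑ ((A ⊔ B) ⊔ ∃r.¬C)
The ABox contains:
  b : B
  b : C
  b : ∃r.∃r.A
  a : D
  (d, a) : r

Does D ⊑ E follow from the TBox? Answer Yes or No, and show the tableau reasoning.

No

1. D ⊑ E  ⇔  (D ⊓ ¬E) unsat w.r.t. T
   open: L(x₀) ⊇ {D, ¬A, ¬C, ¬E, ∀r.∀r.¬A}
2. Hence D ⊑ E: not entailed.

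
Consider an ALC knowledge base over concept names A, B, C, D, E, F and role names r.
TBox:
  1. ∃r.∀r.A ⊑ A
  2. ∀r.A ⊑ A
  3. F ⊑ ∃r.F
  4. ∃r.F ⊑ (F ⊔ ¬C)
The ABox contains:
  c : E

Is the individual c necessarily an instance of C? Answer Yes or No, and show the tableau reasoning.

1. c : C?  L(c) = {E} ∪ {¬C}
   open: L(c) ⊇ {E, ¬C, ¬F, ∀r.¬F, ∀r.∃r.¬A, …} (+ ∃-successors) — c ∉ C possible
2. Hence c : C: not entailed.

No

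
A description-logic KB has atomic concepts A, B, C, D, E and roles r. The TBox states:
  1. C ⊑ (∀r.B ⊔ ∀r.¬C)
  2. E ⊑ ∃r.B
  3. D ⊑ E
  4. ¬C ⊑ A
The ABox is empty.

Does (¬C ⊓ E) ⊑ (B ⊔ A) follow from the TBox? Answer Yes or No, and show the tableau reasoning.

Yes

1. (¬C ⊓ E) ⊑ (B ⊔ A)  ⇔  ((¬C ⊓ E) ⊓ (¬B ⊓ ¬A)) unsat w.r.t. T
   all branches close; clash {A, ¬A} at x₀
2. Hence (¬C ⊓ E) ⊑ (B ⊔ A): entailed.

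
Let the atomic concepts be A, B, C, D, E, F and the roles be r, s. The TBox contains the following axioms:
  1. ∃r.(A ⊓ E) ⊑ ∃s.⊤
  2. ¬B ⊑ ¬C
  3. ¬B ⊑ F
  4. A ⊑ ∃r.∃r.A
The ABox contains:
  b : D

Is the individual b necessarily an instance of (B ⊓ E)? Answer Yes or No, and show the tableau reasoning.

1. b : (B ⊓ E)?  L(b) = {D} ∪ {(¬B ⊔ ¬E)}
   open: L(b) ⊇ {B, D, ¬A, ¬E, ∀r.(¬A ⊔ ¬E)} — b ∉ (B ⊓ E) possible
2. Hence b : (B ⊓ E): not entailed.

No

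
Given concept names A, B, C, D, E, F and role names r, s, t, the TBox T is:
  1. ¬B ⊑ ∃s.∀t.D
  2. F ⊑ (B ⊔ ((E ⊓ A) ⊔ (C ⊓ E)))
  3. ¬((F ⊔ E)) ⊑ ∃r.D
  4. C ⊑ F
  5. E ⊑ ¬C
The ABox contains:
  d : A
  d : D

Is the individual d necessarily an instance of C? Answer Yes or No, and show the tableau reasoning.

No

1. d : C?  L(d) = {A, D} ∪ {¬C}
   open: L(d) ⊇ {A, B, D, F, ¬C} — d ∉ C possible
2. Hence d : C: not entailed.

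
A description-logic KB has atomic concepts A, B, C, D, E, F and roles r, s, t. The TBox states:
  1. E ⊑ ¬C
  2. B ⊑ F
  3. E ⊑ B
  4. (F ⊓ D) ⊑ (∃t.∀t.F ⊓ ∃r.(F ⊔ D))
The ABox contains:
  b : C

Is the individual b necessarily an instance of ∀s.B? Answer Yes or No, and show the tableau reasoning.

1. b : ∀s.B?  L(b) = {C} ∪ {∃s.¬B}
   open: L(b) ⊇ {C, ¬B, ¬E, ¬F, ∃s.¬B} (+ ∃-successors) — b ∉ ∀s.B possible
2. Hence b : ∀s.B: not entailed.

No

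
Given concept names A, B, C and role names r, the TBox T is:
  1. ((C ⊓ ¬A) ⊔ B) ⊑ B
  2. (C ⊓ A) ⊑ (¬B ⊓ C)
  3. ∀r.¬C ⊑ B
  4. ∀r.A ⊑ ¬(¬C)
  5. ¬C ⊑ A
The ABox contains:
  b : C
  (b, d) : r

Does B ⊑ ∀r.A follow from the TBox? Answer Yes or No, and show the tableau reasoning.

1. B ⊑ ∀r.A  ⇔  (B ⊓ ∃r.¬A) unsat w.r.t. T
   open: L(x₀) ⊇ {B, C, ¬A, ∃r.¬A} (+ ∃-successors)
2. Hence B ⊑ ∀r.A: not entailed.

No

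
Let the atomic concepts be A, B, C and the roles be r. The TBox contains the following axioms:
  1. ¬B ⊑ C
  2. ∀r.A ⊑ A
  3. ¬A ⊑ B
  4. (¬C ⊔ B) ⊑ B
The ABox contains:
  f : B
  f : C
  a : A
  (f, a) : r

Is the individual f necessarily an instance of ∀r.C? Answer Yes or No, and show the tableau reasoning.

1. f : ∀r.C?  L(f) = {B, C} ∪ {∃r.¬C}
   open: L(f) ⊇ {B, C, ∃r.¬A, ∃r.¬C} (+ ∃-successors) — f ∉ ∀r.C possible
2. Hence f : ∀r.C: not entailed.

No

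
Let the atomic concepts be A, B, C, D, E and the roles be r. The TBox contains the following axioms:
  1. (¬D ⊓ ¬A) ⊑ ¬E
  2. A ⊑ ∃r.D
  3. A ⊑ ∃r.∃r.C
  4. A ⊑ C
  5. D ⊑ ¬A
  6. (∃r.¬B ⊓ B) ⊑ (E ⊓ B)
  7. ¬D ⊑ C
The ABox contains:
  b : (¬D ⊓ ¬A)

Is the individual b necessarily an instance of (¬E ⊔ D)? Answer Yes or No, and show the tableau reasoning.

1. b : (¬E ⊔ D)?  L(b) = {(¬D ⊓ ¬A)} ∪ {(E ⊓ ¬D)}
   clash {E, ¬E} at b — b ∈ (¬E ⊔ D)
2. Hence b : (¬E ⊔ D): entailed.

Yes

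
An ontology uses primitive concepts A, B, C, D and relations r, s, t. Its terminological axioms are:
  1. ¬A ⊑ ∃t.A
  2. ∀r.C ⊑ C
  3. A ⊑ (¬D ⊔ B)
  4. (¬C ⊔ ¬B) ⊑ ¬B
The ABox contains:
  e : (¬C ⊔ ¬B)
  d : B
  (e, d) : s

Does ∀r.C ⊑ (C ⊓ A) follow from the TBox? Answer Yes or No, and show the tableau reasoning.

No

1. ∀r.C ⊑ (C ⊓ A)  ⇔  (∀r.C ⊓ (¬C ⊔ ¬A)) unsat w.r.t. T
   apply at x₀: ∀r.C⊑C
   open: L(x₀) ⊇ {B, C, ¬A, ∀r.C, ∃t.A} (+ ∃-successors)
2. Hence ∀r.C ⊑ (C ⊓ A): not entailed.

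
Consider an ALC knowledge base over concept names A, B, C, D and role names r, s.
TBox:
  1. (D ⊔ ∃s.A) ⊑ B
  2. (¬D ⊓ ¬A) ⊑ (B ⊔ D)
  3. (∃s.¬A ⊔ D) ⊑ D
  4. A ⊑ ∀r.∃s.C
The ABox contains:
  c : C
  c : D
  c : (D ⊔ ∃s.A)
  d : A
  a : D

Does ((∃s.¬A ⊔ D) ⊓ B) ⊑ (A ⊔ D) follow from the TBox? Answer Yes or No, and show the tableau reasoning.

Yes

1. ((∃s.¬A ⊔ D) ⊓ B) ⊑ (A ⊔ D)  ⇔  (((∃s.¬A ⊔ D) ⊓ B) ⊓ (¬A ⊓ ¬D)) unsat w.r.t. T
   all branches close; clash {D, ¬D} at x₀
2. Hence ((∃s.¬A ⊔ D) ⊓ B) ⊑ (A ⊔ D): entailed.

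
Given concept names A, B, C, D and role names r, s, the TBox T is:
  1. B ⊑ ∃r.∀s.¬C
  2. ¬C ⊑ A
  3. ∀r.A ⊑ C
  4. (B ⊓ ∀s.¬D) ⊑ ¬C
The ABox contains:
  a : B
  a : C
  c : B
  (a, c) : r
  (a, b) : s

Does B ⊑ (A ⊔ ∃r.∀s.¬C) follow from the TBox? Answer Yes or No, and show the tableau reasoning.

Yes

1. B ⊑ (A ⊔ ∃r.∀s.¬C)  ⇔  (B ⊓ (¬A ⊓ ∀r.∃s.C)) unsat w.r.t. T
   all branches close; clash {A, ¬A} at x₀
2. Hence B ⊑ (A ⊔ ∃r.∀s.¬C): entailed.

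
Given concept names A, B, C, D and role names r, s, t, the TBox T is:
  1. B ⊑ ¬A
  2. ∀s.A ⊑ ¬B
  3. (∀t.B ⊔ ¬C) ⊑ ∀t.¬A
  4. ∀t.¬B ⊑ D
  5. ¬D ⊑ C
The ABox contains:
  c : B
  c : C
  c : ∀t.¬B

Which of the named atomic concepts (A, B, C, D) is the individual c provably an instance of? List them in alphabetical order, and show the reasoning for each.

{B, C, D}

1. c : A?  L(c) = {B, C, ∀t.¬B} ∪ {¬A}
   apply at c: ∀t.¬B⊑D
   open: L(c) ⊇ {B, C, D, ¬A, ∀t.¬B, …} (+ ∃-successors) — c ∉ A possible
2. c : B?  L(c) = {B, C, ∀t.¬B} ∪ {¬B}
   clash {B, ¬B} at c — c ∈ B
3. c : C?  L(c) = {B, C, ∀t.¬B} ∪ {¬C}
   clash {C, ¬C} at c — c ∈ C
4. c : D?  L(c) = {B, C, ∀t.¬B} ∪ {¬D}
   clash {D, ¬D} at c — c ∈ D
5. Entailed for c: {B, C, D}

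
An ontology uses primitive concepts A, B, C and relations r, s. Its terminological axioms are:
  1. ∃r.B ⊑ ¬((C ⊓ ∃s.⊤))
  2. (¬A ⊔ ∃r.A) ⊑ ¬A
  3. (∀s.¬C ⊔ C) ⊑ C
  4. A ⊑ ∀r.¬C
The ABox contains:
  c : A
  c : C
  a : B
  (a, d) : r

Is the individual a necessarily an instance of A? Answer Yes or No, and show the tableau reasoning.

No

1. a : A?  L(a) = {B} ∪ {¬A}
   open: L(a) ⊇ {B, ¬A, ¬C, ∀r.¬B, ∃s.C} (+ ∃-successors) — a ∉ A possible
2. Hence a : A: not entailed.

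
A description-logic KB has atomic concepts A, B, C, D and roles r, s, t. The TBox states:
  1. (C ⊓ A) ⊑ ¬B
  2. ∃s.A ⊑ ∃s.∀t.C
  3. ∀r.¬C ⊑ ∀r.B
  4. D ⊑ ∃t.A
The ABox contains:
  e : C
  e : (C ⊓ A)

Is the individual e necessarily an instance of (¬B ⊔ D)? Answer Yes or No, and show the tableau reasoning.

Yes

1. e : (¬B ⊔ D)?  L(e) = {C, (C ⊓ A)} ∪ {(B ⊓ ¬D)}
   clash {B, ¬B} at e — e ∈ (¬B ⊔ D)
2. Hence e : (¬B ⊔ D): entailed.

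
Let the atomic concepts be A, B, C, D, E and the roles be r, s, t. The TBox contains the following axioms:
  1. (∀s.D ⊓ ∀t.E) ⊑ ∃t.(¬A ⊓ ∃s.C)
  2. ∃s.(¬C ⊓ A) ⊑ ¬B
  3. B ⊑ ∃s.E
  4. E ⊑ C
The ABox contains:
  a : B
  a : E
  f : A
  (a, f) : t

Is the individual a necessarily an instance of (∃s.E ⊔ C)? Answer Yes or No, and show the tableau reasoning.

1. a : (∃s.E ⊔ C)?  L(a) = {B, E} ∪ {(∀s.¬E ⊓ ¬C)}
   clash {C, ¬C} at a — a ∈ (∃s.E ⊔ C)
2. Hence a : (∃s.E ⊔ C): entailed.

Yes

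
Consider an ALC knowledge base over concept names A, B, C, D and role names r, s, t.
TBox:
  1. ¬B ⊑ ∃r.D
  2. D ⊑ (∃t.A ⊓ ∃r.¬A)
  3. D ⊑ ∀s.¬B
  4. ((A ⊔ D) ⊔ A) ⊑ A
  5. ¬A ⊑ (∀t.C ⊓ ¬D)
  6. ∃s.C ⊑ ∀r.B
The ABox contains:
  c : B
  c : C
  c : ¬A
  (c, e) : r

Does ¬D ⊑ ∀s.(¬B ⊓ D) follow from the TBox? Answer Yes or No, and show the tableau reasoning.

No

1. ¬D ⊑ ∀s.(¬B ⊓ D)  ⇔  (¬D ⊓ ∃s.(B ⊔ ¬D)) unsat w.r.t. T
   open: L(x₀) ⊇ {A, B, ¬D, ∀s.¬C, ∃s.(B ⊔ ¬D)} (+ ∃-successors)
2. Hence ¬D ⊑ ∀s.(¬B ⊓ D): not entailed.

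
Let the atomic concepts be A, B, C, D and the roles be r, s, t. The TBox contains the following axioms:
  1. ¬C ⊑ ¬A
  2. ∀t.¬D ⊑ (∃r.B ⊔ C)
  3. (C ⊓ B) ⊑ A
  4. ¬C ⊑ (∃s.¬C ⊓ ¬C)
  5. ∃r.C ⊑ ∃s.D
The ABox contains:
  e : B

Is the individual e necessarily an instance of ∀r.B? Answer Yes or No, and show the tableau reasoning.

No

1. e : ∀r.B?  L(e) = {B} ∪ {∃r.¬B}
   open: L(e) ⊇ {A, B, C, ∀r.¬C, ∃r.¬B, …} (+ ∃-successors) — e ∉ ∀r.B possible
2. Hence e : ∀r.B: not entailed.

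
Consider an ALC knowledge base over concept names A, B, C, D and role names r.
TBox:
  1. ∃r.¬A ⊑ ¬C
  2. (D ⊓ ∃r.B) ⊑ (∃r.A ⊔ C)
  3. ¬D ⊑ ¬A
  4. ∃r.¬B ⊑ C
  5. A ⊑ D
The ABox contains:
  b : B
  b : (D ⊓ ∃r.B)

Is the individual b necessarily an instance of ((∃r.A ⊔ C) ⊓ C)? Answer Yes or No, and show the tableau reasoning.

1. b : ((∃r.A ⊔ C) ⊓ C)?  L(b) = {B, (D ⊓ ∃r.B)} ∪ {((∀r.¬A ⊓ ¬C) ⊔ ¬C)}
   apply at b: (D ⊓ ∃r.B)⊑(∃r.A ⊔ C)
   open: L(b) ⊇ {B, D, ¬C, ∀r.A, ∀r.B, …} (+ ∃-successors) — b ∉ ((∃r.A ⊔ C) ⊓ C) possible
2. Hence b : ((∃r.A ⊔ C) ⊓ C): not entailed.

No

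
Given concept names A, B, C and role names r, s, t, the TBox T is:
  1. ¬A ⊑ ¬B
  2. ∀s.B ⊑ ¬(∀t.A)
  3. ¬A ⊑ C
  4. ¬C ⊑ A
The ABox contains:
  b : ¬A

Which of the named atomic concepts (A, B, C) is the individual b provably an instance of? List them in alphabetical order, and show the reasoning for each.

1. b : A?  L(b) = {¬A} ∪ {¬A}
   apply at b: ¬A⊑¬B; ¬A⊑C
   open: L(b) ⊇ {C, ¬A, ¬B, ∃s.¬B} (+ ∃-successors) — b ∉ A possible
2. b : B?  L(b) = {¬A} ∪ {¬B}
   apply at b: ¬A⊑C
   open: L(b) ⊇ {C, ¬A, ¬B, ∃s.¬B} (+ ∃-successors) — b ∉ B possible
3. b : C?  L(b) = {¬A} ∪ {¬C}
   clash {C, ¬C} at b — b ∈ C
4. Entailed for b: {C}

{C}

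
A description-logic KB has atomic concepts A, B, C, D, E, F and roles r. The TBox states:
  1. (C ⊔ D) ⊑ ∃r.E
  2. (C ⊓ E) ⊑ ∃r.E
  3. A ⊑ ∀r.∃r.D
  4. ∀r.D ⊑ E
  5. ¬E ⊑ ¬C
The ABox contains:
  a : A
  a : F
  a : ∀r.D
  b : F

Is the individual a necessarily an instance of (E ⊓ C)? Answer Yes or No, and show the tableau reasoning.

1. a : (E ⊓ C)?  L(a) = {A, F, ∀r.D} ∪ {(¬E ⊔ ¬C)}
   apply at a: A⊑∀r.∃r.D; ∀r.D⊑E
   open: L(a) ⊇ {A, E, F, ¬C, ¬D, …} — a ∉ (E ⊓ C) possible
2. Hence a : (E ⊓ C): not entailed.

No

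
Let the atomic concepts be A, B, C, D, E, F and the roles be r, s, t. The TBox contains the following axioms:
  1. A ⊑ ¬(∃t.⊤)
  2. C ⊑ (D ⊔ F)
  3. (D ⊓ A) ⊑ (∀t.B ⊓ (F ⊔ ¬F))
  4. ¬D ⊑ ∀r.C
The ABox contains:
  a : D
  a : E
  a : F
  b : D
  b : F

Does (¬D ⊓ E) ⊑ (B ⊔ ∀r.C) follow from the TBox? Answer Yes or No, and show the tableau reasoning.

Yes

1. (¬D ⊓ E) ⊑ (B ⊔ ∀r.C)  ⇔  ((¬D ⊓ E) ⊓ (¬B ⊓ ∃r.¬C)) unsat w.r.t. T
   all branches close; clash {C, ¬C} at an ∃-successor
2. Hence (¬D ⊓ E) ⊑ (B ⊔ ∀r.C): entailed.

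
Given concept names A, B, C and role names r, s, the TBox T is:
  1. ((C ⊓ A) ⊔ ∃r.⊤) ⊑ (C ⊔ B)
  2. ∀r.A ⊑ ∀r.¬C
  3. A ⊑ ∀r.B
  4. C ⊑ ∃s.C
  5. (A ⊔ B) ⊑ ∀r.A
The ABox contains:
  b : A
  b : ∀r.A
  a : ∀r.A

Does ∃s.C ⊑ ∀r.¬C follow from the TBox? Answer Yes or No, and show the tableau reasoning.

1. ∃s.C ⊑ ∀r.¬C  ⇔  (∃s.C ⊓ ∃r.C) unsat w.r.t. T
   open: L(x₀) ⊇ {C, ¬A, ¬B, ∃r.C, ∃r.¬A, …} (+ ∃-successors)
2. Hence ∃s.C ⊑ ∀r.¬C: not entailed.

No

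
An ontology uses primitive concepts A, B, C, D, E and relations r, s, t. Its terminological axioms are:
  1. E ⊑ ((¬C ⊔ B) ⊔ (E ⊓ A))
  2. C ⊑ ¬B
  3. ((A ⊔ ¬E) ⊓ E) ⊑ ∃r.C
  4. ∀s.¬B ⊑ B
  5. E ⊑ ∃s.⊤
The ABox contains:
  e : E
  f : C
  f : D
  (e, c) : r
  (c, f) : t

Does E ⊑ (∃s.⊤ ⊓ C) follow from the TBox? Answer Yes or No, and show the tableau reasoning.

1. E ⊑ (∃s.⊤ ⊓ C)  ⇔  (E ⊓ (∀s.⊥ ⊔ ¬C)) unsat w.r.t. T
   apply at x₀: E⊑((¬C ⊔ B) ⊔ (E ⊓ A)); E⊑∃s.⊤
   open: L(x₀) ⊇ {E, ¬A, ¬C, ∃s.B, ∃s.⊤} (+ ∃-successors)
2. Hence E ⊑ (∃s.⊤ ⊓ C): not entailed.

No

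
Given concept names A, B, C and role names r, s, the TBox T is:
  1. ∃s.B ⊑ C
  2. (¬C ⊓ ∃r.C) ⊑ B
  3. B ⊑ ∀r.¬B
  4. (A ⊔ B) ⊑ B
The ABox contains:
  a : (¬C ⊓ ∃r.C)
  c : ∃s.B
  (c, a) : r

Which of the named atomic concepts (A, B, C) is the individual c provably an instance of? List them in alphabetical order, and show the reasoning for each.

1. c : A?  L(c) = {∃s.B} ∪ {¬A}
   apply at c: ∃s.B⊑C
   open: L(c) ⊇ {C, ¬A, ¬B, ∃s.B} (+ ∃-successors) — c ∉ A possible
2. c : B?  L(c) = {∃s.B} ∪ {¬B}
   apply at c: ∃s.B⊑C
   open: L(c) ⊇ {C, ¬A, ¬B, ∃s.B} (+ ∃-successors) — c ∉ B possible
3. c : C?  L(c) = {∃s.B} ∪ {¬C}
   clash {C, ¬C} at c — c ∈ C
4. Entailed for c: {C}

{C}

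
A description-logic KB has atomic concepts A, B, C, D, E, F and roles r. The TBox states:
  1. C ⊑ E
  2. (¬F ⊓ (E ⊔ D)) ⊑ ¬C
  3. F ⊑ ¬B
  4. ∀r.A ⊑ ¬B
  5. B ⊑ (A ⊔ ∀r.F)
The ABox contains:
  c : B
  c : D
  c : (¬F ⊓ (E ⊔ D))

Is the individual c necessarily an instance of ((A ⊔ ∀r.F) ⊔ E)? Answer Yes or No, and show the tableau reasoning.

1. c : ((A ⊔ ∀r.F) ⊔ E)?  L(c) = {B, D, (¬F ⊓ (E ⊔ D))} ∪ {((¬A ⊓ ∃r.¬F) ⊓ ¬E)}
   clash {E, ¬E} at c — c ∈ ((A ⊔ ∀r.F) ⊔ E)
2. Hence c : ((A ⊔ ∀r.F) ⊔ E): entailed.

Yes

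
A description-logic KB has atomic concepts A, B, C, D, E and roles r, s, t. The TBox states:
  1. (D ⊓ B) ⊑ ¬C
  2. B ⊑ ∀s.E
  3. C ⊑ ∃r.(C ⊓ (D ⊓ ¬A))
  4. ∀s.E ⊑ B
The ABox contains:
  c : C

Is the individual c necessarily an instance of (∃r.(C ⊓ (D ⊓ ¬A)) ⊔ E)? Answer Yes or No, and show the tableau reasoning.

Yes

1. c : (∃r.(C ⊓ (D ⊓ ¬A)) ⊔ E)?  L(c) = {C} ∪ {(∀r.(¬C ⊔ (¬D ⊔ A)) ⊓ ¬E)}
   clash {C, ¬C} at c — c ∈ (∃r.(C ⊓ (D ⊓ ¬A)) ⊔ E)
2. Hence c : (∃r.(C ⊓ (D ⊓ ¬A)) ⊔ E): entailed.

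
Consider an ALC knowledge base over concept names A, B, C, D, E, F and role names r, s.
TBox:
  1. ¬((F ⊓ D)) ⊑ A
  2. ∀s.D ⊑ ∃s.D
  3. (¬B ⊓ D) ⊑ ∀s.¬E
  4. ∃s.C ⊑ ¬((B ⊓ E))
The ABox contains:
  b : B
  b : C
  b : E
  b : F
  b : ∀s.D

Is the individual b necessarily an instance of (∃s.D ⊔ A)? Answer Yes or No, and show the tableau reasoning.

1. b : (∃s.D ⊔ A)?  L(b) = {B, C, E, F, ∀s.D} ∪ {(∀s.¬D ⊓ ¬A)}
   clash {A, ¬A} at b — b ∈ (∃s.D ⊔ A)
2. Hence b : (∃s.D ⊔ A): entailed.

Yes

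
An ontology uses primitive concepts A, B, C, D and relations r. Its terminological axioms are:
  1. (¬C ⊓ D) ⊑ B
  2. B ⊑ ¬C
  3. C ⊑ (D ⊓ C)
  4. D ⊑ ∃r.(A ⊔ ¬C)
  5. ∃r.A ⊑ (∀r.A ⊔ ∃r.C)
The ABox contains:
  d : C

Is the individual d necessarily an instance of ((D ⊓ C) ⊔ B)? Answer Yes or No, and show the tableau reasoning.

Yes

1. d : ((D ⊓ C) ⊔ B)?  L(d) = {C} ∪ {((¬D ⊔ ¬C) ⊓ ¬B)}
   clash {C, ¬C} at d — d ∈ ((D ⊓ C) ⊔ B)
2. Hence d : ((D ⊓ C) ⊔ B): entailed.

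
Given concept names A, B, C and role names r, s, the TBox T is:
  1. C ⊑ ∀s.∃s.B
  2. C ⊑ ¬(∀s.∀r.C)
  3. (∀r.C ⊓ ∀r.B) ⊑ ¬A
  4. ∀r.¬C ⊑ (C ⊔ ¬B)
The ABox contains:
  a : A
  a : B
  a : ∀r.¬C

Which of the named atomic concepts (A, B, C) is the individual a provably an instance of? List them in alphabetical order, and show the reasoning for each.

1. a : A?  L(a) = {A, B, ∀r.¬C} ∪ {¬A}
   clash {A, ¬A} at a — a ∈ A
2. a : B?  L(a) = {A, B, ∀r.¬C} ∪ {¬B}
   clash {B, ¬B} at a — a ∈ B
3. a : C?  L(a) = {A, B, ∀r.¬C} ∪ {¬C}
   clash {B, ¬B} at a — a ∈ C
4. Entailed for a: {A, B, C}

{A, B, C}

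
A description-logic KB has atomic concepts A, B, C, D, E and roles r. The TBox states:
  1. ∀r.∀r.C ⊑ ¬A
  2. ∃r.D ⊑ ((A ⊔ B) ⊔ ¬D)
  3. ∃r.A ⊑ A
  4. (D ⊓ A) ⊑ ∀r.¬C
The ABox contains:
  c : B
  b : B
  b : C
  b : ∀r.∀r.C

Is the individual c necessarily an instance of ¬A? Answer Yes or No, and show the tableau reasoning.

1. c : ¬A?  L(c) = {B} ∪ {A}
   open: L(c) ⊇ {A, B, ¬D, ∀r.¬D, ∃r.∃r.¬C} (+ ∃-successors) — c ∉ ¬A possible
2. Hence c : ¬A: not entailed.

No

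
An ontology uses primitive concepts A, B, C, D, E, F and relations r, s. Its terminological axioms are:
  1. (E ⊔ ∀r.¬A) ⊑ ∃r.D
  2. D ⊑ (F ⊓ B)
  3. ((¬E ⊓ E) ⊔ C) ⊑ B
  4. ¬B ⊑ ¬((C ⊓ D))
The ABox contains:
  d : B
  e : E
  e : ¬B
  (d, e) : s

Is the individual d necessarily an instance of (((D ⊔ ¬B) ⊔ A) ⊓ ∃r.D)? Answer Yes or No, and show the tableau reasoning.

1. d : (((D ⊔ ¬B) ⊔ A) ⊓ ∃r.D)?  L(d) = {B} ∪ {(((¬D ⊓ B) ⊓ ¬A) ⊔ ∀r.¬D)}
   open: L(d) ⊇ {B, ¬A, ¬D, ¬E, ∃r.A} (+ ∃-successors) — d ∉ (((D ⊔ ¬B) ⊔ A) ⊓ ∃r.D) possible
2. Hence d : (((D ⊔ ¬B) ⊔ A) ⊓ ∃r.D): not entailed.

No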